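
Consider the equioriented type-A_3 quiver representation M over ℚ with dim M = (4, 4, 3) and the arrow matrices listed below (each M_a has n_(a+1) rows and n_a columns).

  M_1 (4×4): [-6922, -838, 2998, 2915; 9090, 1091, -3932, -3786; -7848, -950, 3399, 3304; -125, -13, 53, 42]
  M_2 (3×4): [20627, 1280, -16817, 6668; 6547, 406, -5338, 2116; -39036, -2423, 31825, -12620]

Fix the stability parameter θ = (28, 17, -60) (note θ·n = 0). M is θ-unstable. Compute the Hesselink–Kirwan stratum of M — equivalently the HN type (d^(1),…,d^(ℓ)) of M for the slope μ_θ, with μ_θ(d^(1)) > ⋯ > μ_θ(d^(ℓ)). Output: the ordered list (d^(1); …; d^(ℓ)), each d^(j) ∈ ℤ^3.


Interval decomposition of M: I[1,2], I[1,3]^3.
HN type (ℓ=2): μ^(1)=45/2; μ^(2)=-5

((1, 1, 0); (3, 3, 3))


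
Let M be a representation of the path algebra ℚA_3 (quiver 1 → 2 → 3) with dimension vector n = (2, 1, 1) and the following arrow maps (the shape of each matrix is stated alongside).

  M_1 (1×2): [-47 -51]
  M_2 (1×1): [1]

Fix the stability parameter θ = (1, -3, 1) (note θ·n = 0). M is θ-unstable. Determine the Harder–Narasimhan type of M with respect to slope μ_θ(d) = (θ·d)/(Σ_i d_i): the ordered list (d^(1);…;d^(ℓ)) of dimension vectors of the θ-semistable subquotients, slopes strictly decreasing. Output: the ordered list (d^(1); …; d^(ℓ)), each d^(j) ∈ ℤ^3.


Interval decomposition of M: I[1,1], I[1,3].
HN type (ℓ=2): μ^(1)=1; μ^(2)=-1

((1, 0, 1); (1, 1, 0))


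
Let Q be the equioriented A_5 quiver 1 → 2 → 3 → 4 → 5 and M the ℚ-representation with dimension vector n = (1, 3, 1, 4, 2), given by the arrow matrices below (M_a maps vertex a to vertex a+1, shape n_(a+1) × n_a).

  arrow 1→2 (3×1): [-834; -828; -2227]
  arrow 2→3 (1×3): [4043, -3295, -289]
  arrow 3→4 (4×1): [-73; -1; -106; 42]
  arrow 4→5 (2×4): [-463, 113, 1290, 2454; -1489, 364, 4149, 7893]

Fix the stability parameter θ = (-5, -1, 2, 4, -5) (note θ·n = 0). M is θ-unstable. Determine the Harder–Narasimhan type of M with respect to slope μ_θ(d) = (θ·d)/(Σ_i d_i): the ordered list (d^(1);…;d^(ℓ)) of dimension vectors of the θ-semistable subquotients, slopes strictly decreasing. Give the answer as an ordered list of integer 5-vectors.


Interval decomposition of M: I[1,5], I[2,2]^2, I[4,4]^2, I[4,5].
HN type (ℓ=5): μ^(1)=4; μ^(2)=1/3; μ^(3)=-1/2; μ^(4)=-1; μ^(5)=-5

((0, 0, 0, 2, 0); (0, 0, 1, 1, 1); (0, 0, 0, 1, 1); (0, 3, 0, 0, 0); (1, 0, 0, 0, 0))


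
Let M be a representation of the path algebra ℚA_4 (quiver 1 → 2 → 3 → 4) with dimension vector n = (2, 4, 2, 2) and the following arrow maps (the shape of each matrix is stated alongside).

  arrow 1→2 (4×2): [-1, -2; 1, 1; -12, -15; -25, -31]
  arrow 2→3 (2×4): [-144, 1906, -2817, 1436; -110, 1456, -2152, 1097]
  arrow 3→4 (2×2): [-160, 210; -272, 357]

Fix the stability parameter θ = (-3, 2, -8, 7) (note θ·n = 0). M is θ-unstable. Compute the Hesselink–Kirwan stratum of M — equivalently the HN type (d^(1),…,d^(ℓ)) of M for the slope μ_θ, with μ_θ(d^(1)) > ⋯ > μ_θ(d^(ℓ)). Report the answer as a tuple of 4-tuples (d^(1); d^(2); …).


Via rank(M_{q-1}∘⋯∘M_p): M ≅ I[1,3], I[1,4], I[2,2]^2, I[4,4].
μ_θ-semistable layers: μ^(1)=7; μ^(2)=2; μ^(3)=-3

((0, 0, 0, 2); (0, 2, 0, 0); (2, 2, 2, 0))


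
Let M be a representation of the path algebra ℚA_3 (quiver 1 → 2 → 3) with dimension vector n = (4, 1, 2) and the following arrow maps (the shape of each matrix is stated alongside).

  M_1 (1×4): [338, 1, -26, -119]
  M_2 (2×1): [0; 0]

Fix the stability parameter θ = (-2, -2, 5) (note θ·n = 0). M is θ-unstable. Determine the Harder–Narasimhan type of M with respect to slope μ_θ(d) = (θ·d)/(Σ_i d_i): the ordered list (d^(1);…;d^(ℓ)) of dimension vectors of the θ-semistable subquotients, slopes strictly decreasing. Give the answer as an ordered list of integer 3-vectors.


Barcode: M ≅ I[1,1]^3, I[1,2], I[3,3]^2. HN layers by μ_θ (2 steps, strictly decreasing):
  μ^(1)=5; μ^(2)=-2

((0, 0, 2); (4, 1, 0))


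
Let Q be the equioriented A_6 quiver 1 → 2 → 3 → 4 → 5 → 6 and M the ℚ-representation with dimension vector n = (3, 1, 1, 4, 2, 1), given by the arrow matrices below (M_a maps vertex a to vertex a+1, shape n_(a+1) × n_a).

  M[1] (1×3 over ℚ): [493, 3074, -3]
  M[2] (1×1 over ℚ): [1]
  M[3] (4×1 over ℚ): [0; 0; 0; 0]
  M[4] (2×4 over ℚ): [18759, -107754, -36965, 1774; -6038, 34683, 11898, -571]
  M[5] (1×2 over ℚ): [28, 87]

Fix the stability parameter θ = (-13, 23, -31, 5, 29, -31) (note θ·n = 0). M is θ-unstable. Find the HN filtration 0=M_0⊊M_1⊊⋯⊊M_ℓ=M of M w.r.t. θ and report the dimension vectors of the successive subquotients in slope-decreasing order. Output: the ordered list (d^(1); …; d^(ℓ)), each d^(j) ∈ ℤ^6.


Interval decomposition of M: I[1,1]^2, I[1,3], I[4,4]^2, I[4,5], I[4,6].
HN type (ℓ=5): μ^(1)=29; μ^(2)=5; μ^(3)=1; μ^(4)=-4; μ^(5)=-13

((0, 0, 0, 0, 1, 0); (0, 0, 0, 3, 0, 0); (0, 0, 0, 1, 1, 1); (0, 1, 1, 0, 0, 0); (3, 0, 0, 0, 0, 0))


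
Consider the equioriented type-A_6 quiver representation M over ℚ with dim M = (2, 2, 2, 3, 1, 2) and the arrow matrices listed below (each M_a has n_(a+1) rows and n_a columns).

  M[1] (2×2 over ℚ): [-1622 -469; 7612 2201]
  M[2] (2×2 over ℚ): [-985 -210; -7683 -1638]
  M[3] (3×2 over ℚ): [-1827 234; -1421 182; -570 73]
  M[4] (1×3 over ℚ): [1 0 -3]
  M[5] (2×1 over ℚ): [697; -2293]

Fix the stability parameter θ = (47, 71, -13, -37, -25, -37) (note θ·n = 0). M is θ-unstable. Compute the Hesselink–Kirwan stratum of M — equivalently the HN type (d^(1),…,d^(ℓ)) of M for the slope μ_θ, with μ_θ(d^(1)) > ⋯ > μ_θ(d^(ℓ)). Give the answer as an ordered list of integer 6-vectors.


Via rank(M_{q-1}∘⋯∘M_p): M ≅ I[1,2], I[1,4], I[3,6], I[4,4], I[6,6].
μ_θ-semistable layers: μ^(1)=71; μ^(2)=47; μ^(3)=17; μ^(4)=-28; μ^(5)=-37

((0, 1, 0, 0, 0, 0); (1, 0, 0, 0, 0, 0); (1, 1, 1, 1, 0, 0); (0, 0, 1, 1, 1, 1); (0, 0, 0, 1, 0, 1))


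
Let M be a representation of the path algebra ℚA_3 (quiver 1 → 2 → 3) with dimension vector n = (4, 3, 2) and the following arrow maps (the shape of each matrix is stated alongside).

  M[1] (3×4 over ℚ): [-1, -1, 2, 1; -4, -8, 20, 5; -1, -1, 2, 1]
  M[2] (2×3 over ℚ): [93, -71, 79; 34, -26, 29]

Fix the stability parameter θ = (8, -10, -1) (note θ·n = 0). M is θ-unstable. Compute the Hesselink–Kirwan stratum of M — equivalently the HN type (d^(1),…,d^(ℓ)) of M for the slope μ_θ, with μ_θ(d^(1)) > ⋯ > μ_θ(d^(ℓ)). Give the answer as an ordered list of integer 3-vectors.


Via rank(M_{q-1}∘⋯∘M_p): M ≅ I[1,1]^2, I[1,3]^2, I[2,2].
μ_θ-semistable layers: μ^(1)=8; μ^(2)=-1; μ^(3)=-10

((2, 0, 0); (2, 2, 2); (0, 1, 0))


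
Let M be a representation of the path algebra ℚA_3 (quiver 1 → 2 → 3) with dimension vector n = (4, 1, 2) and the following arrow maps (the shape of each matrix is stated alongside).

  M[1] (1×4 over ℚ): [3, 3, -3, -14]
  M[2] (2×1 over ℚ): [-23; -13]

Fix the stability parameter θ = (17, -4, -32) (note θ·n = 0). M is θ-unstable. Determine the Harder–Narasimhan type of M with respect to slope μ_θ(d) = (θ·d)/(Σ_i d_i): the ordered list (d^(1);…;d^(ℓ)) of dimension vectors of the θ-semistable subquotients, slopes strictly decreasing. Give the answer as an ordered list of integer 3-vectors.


Interval decomposition of M: I[1,1]^3, I[1,3], I[3,3].
HN type (ℓ=3): μ^(1)=17; μ^(2)=-19/3; μ^(3)=-32

((3, 0, 0); (1, 1, 1); (0, 0, 1))


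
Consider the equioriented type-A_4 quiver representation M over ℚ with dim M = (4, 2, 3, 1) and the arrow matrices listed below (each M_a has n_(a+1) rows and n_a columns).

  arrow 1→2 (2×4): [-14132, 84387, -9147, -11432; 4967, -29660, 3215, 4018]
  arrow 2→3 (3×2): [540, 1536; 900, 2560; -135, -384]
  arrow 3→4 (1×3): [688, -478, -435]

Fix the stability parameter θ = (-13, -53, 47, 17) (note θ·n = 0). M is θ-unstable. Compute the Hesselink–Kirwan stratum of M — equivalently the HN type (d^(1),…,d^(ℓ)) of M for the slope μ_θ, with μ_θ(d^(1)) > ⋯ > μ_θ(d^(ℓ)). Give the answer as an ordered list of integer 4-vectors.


Via rank(M_{q-1}∘⋯∘M_p): M ≅ I[1,1]^2, I[1,2], I[1,4], I[3,3]^2.
μ_θ-semistable layers: μ^(1)=47; μ^(2)=32; μ^(3)=-13; μ^(4)=-33

((0, 0, 2, 0); (0, 0, 1, 1); (2, 0, 0, 0); (2, 2, 0, 0))


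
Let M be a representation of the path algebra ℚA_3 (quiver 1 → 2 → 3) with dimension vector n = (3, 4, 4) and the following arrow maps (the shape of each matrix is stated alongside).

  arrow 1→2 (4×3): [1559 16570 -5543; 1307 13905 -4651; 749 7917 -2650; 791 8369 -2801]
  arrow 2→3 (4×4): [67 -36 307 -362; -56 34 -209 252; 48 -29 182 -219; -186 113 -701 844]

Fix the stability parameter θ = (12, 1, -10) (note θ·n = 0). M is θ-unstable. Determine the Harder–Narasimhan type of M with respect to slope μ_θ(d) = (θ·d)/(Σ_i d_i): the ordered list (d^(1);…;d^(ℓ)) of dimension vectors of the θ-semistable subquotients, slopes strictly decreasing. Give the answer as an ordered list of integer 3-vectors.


Barcode: M ≅ I[1,3]^3, I[2,3]. HN layers by μ_θ (2 steps, strictly decreasing):
  μ^(1)=1; μ^(2)=-9/2

((3, 3, 3); (0, 1, 1))


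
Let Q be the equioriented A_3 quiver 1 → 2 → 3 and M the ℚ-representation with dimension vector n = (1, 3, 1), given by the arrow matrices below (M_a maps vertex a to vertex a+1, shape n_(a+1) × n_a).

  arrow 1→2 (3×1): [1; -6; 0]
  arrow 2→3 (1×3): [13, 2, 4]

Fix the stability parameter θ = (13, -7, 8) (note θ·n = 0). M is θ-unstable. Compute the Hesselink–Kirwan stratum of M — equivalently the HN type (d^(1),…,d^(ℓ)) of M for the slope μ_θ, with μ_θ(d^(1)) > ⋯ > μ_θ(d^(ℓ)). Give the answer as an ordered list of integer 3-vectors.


Interval decomposition of M: I[1,3], I[2,2]^2.
HN type (ℓ=3): μ^(1)=8; μ^(2)=3; μ^(3)=-7

((0, 0, 1); (1, 1, 0); (0, 2, 0))


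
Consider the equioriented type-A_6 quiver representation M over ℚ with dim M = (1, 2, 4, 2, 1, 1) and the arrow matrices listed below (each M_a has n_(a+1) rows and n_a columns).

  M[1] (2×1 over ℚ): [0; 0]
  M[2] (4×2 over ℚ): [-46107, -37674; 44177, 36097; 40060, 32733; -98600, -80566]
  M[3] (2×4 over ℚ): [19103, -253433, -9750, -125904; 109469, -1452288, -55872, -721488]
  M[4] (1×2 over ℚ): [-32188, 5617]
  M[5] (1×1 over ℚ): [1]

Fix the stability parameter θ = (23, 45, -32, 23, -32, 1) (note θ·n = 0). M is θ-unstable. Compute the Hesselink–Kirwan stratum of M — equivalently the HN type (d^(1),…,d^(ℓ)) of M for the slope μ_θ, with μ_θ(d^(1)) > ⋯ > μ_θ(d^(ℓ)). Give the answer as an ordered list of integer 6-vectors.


Interval decomposition of M: I[1,1], I[2,4], I[2,6], I[3,3]^2.
HN type (ℓ=4): μ^(1)=23; μ^(2)=13/2; μ^(3)=1; μ^(4)=-32

((1, 0, 0, 1, 0, 0); (0, 1, 1, 0, 0, 0); (0, 1, 1, 1, 1, 1); (0, 0, 2, 0, 0, 0))


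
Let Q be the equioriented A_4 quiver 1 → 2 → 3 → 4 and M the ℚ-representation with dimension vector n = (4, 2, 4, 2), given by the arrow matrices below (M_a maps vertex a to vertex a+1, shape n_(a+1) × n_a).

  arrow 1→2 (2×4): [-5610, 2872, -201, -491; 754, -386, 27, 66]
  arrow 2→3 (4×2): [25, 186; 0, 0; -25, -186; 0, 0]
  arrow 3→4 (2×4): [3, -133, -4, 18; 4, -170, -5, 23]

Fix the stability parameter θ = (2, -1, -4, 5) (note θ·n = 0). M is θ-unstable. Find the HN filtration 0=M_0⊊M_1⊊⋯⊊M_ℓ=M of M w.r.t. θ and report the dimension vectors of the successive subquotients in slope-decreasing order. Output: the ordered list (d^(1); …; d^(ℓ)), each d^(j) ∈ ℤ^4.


Interval decomposition of M: I[1,1]^2, I[1,2], I[1,4], I[3,3]^2, I[3,4].
HN type (ℓ=5): μ^(1)=5; μ^(2)=2; μ^(3)=1/2; μ^(4)=-1; μ^(5)=-4

((0, 0, 0, 2); (2, 0, 0, 0); (1, 1, 0, 0); (1, 1, 1, 0); (0, 0, 3, 0))


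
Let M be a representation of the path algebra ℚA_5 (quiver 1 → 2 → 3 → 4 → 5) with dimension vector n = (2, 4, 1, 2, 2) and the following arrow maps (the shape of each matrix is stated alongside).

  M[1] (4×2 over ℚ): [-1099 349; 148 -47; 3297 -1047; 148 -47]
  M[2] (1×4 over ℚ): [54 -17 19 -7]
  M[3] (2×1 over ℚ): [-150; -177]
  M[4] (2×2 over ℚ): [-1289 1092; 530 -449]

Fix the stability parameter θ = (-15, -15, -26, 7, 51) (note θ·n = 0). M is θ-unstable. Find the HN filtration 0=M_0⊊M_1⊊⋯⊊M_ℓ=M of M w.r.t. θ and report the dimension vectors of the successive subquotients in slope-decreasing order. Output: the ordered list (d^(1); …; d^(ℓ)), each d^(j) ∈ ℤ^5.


Interval decomposition of M: I[1,2], I[1,5], I[2,2]^2, I[4,5].
HN type (ℓ=4): μ^(1)=51; μ^(2)=7; μ^(3)=-15; μ^(4)=-56/3

((0, 0, 0, 0, 2); (0, 0, 0, 2, 0); (1, 3, 0, 0, 0); (1, 1, 1, 0, 0))


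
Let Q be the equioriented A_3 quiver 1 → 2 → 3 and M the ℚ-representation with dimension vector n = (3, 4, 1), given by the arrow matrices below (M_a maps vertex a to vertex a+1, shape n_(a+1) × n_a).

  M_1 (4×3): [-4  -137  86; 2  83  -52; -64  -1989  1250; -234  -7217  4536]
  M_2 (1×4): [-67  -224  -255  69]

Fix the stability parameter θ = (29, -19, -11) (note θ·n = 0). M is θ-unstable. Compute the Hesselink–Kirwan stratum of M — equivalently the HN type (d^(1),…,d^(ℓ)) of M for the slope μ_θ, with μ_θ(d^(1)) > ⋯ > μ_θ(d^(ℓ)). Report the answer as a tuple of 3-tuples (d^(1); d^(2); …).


Via rank(M_{q-1}∘⋯∘M_p): M ≅ I[1,1], I[1,2], I[1,3], I[2,2]^2.
μ_θ-semistable layers: μ^(1)=29; μ^(2)=5; μ^(3)=-1/3; μ^(4)=-19

((1, 0, 0); (1, 1, 0); (1, 1, 1); (0, 2, 0))


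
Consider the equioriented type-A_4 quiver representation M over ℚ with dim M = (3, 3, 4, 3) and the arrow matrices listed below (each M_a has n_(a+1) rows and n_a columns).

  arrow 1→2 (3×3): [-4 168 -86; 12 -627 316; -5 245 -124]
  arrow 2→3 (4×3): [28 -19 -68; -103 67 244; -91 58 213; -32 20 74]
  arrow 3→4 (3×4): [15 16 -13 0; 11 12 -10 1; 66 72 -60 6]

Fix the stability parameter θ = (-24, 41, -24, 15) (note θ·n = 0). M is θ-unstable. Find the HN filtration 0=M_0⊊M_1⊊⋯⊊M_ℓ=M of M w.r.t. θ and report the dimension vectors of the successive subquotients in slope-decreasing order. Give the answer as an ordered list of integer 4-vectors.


Interval decomposition of M: I[1,3], I[1,4]^2, I[3,3], I[4,4].
HN type (ℓ=3): μ^(1)=15; μ^(2)=17/2; μ^(3)=-24

((0, 0, 0, 3); (0, 3, 3, 0); (3, 0, 1, 0))


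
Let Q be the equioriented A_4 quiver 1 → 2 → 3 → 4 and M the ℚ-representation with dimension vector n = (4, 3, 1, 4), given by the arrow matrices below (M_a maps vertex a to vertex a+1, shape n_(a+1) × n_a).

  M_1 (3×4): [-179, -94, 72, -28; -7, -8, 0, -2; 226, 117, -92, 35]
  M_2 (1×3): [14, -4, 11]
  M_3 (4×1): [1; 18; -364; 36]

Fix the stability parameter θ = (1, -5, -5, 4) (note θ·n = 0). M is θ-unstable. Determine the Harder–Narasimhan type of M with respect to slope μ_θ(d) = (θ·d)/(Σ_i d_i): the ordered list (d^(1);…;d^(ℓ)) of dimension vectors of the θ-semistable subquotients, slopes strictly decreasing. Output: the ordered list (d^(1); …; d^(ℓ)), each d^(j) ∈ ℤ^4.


Interval decomposition of M: I[1,1]^2, I[1,2], I[1,4], I[2,2], I[4,4]^3.
HN type (ℓ=5): μ^(1)=4; μ^(2)=1; μ^(3)=-2; μ^(4)=-3; μ^(5)=-5

((0, 0, 0, 4); (2, 0, 0, 0); (1, 1, 0, 0); (1, 1, 1, 0); (0, 1, 0, 0))


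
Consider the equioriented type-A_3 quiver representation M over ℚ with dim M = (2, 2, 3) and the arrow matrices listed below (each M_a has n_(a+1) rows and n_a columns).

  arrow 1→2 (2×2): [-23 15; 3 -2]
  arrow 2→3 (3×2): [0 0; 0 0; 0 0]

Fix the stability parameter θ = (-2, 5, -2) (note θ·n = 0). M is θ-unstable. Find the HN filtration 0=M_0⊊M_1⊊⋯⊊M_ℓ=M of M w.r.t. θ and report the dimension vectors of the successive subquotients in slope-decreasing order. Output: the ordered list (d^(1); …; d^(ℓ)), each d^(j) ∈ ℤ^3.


Barcode: M ≅ I[1,2]^2, I[3,3]^3. HN layers by μ_θ (2 steps, strictly decreasing):
  μ^(1)=5; μ^(2)=-2

((0, 2, 0); (2, 0, 3))


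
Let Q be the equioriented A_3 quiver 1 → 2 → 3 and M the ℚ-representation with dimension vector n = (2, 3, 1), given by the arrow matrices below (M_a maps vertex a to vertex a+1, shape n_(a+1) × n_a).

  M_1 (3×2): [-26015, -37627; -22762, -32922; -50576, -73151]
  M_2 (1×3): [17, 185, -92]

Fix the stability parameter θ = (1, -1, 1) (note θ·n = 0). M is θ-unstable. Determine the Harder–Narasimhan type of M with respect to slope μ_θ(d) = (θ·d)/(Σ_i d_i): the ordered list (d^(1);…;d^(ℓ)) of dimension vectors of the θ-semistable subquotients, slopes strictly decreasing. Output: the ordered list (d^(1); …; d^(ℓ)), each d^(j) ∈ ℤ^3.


Via rank(M_{q-1}∘⋯∘M_p): M ≅ I[1,2], I[1,3], I[2,2].
μ_θ-semistable layers: μ^(1)=1; μ^(2)=0; μ^(3)=-1

((0, 0, 1); (2, 2, 0); (0, 1, 0))


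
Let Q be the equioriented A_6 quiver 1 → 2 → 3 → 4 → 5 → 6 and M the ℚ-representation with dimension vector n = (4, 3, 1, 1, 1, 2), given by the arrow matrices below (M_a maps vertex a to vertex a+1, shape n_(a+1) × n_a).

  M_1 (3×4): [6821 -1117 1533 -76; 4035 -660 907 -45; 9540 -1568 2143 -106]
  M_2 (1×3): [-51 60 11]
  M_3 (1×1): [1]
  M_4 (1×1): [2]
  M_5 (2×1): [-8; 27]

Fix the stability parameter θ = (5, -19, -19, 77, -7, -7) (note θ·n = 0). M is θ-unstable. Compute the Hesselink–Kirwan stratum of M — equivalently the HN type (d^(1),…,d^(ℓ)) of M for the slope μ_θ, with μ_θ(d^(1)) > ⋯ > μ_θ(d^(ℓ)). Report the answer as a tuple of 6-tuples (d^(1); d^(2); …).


Via rank(M_{q-1}∘⋯∘M_p): M ≅ I[1,1], I[1,2]^2, I[1,6], I[6,6].
μ_θ-semistable layers: μ^(1)=21; μ^(2)=5; μ^(3)=-7; μ^(4)=-11

((0, 0, 0, 1, 1, 1); (1, 0, 0, 0, 0, 0); (2, 2, 0, 0, 0, 1); (1, 1, 1, 0, 0, 0))


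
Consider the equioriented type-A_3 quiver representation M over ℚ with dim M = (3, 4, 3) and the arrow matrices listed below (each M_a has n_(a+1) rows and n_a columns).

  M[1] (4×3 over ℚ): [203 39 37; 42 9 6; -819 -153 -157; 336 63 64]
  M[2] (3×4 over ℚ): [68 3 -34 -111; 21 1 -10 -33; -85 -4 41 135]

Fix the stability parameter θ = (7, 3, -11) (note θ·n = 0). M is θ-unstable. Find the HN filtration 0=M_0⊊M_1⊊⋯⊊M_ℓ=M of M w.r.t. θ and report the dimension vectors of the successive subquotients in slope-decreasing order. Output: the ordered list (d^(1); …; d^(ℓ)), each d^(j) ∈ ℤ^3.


Interval decomposition of M: I[1,1], I[1,3]^2, I[2,2], I[2,3].
HN type (ℓ=4): μ^(1)=7; μ^(2)=3; μ^(3)=-1/3; μ^(4)=-4

((1, 0, 0); (0, 1, 0); (2, 2, 2); (0, 1, 1))


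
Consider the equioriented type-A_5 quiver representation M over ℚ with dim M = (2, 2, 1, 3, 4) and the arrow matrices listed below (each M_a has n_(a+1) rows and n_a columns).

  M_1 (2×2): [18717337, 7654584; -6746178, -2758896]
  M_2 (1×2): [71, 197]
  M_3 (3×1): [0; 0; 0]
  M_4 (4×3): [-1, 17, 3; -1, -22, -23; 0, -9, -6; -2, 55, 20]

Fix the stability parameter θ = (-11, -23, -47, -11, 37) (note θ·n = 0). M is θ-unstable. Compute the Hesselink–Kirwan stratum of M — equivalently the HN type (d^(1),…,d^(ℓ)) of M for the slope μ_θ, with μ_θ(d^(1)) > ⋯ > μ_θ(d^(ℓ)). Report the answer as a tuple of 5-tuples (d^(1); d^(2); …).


Barcode: M ≅ I[1,1], I[1,3], I[2,2], I[4,4], I[4,5]^2, I[5,5]^2. HN layers by μ_θ (4 steps, strictly decreasing):
  μ^(1)=37; μ^(2)=-11; μ^(3)=-23; μ^(4)=-27

((0, 0, 0, 0, 4); (1, 0, 0, 3, 0); (0, 1, 0, 0, 0); (1, 1, 1, 0, 0))


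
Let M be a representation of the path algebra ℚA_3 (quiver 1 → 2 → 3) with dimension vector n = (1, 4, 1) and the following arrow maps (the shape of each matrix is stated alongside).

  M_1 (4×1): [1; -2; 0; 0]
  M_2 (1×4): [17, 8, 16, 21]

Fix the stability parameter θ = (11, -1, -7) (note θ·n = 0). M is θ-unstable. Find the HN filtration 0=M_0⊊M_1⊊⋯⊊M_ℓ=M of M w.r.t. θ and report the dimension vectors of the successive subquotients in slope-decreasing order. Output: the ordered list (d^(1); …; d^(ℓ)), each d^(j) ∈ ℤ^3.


Barcode: M ≅ I[1,3], I[2,2]^3. HN layers by μ_θ (2 steps, strictly decreasing):
  μ^(1)=1; μ^(2)=-1

((1, 1, 1); (0, 3, 0))


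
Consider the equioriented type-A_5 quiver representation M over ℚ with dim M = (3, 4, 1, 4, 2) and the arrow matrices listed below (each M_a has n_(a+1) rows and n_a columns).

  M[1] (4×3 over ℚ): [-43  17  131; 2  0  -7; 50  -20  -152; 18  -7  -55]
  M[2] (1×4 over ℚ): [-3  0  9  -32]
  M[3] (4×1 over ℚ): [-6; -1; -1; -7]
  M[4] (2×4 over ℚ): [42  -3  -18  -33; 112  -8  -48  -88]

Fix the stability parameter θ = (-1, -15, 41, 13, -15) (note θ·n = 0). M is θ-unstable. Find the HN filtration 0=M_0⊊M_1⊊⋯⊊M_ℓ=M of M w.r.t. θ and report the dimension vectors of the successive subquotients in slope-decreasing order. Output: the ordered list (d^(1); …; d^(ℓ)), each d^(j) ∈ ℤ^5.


Interval decomposition of M: I[1,2]^2, I[1,4], I[2,2], I[4,4]^2, I[4,5], I[5,5].
HN type (ℓ=5): μ^(1)=27; μ^(2)=13; μ^(3)=-1; μ^(4)=-8; μ^(5)=-15

((0, 0, 1, 1, 0); (0, 0, 0, 2, 0); (0, 0, 0, 1, 1); (3, 3, 0, 0, 0); (0, 1, 0, 0, 1))


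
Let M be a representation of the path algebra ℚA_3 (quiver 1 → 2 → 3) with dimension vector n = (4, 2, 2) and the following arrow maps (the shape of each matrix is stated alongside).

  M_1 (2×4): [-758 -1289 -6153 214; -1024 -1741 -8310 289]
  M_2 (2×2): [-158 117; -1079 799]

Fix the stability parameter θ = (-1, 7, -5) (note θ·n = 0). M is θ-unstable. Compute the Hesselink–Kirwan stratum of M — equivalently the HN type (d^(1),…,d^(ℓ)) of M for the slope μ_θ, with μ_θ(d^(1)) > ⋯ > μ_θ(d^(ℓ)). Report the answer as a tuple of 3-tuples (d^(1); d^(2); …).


Via rank(M_{q-1}∘⋯∘M_p): M ≅ I[1,1]^2, I[1,3]^2.
μ_θ-semistable layers: μ^(1)=1; μ^(2)=-1

((0, 2, 2); (4, 0, 0))


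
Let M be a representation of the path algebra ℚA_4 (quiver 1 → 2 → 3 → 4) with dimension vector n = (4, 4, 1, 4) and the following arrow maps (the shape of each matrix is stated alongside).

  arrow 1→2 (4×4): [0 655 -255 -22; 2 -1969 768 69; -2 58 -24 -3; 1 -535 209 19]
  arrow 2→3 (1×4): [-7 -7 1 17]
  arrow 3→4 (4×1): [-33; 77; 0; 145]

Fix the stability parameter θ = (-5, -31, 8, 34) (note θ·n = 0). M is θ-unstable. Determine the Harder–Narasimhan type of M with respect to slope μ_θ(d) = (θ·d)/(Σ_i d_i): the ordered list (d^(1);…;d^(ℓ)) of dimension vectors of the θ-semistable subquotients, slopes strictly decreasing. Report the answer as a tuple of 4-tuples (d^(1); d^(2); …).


Interval decomposition of M: I[1,2]^3, I[1,4], I[4,4]^3.
HN type (ℓ=3): μ^(1)=34; μ^(2)=8; μ^(3)=-18

((0, 0, 0, 4); (0, 0, 1, 0); (4, 4, 0, 0))


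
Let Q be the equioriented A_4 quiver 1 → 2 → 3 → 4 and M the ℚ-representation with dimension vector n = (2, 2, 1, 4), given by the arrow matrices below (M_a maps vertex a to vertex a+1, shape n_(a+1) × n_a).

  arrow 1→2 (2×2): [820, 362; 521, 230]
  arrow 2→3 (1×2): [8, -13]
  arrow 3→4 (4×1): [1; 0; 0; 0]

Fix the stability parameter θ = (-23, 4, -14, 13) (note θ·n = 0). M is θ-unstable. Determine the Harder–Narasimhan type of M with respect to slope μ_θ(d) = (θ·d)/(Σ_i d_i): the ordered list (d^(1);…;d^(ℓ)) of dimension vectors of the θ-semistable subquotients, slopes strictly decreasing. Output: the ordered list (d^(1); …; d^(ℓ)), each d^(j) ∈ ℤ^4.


Barcode: M ≅ I[1,2], I[1,4], I[4,4]^3. HN layers by μ_θ (4 steps, strictly decreasing):
  μ^(1)=13; μ^(2)=4; μ^(3)=-5; μ^(4)=-23

((0, 0, 0, 4); (0, 1, 0, 0); (0, 1, 1, 0); (2, 0, 0, 0))


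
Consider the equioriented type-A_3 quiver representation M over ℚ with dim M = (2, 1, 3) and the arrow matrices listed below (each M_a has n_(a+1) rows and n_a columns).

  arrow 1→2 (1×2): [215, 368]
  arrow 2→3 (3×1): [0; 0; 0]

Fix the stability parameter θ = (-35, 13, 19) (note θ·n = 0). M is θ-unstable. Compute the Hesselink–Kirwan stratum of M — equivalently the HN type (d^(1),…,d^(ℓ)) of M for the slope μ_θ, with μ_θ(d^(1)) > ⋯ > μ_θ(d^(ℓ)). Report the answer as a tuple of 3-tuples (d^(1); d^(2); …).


Barcode: M ≅ I[1,1], I[1,2], I[3,3]^3. HN layers by μ_θ (3 steps, strictly decreasing):
  μ^(1)=19; μ^(2)=13; μ^(3)=-35

((0, 0, 3); (0, 1, 0); (2, 0, 0))


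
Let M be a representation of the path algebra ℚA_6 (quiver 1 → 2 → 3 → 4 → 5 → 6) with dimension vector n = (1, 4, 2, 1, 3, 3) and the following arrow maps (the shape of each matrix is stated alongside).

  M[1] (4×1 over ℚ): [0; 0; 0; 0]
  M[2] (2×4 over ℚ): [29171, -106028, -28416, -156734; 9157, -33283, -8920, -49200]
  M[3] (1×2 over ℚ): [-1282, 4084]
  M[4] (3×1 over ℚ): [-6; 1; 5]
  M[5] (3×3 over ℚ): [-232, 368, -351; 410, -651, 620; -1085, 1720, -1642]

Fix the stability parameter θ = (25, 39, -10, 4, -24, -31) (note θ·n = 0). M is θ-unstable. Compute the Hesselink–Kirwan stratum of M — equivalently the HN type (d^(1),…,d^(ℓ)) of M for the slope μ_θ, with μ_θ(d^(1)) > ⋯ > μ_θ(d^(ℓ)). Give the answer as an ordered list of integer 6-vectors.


Interval decomposition of M: I[1,1], I[2,2]^2, I[2,3], I[2,6], I[5,6]^2.
HN type (ℓ=5): μ^(1)=39; μ^(2)=25; μ^(3)=29/2; μ^(4)=-22/5; μ^(5)=-55/2

((0, 2, 0, 0, 0, 0); (1, 0, 0, 0, 0, 0); (0, 1, 1, 0, 0, 0); (0, 1, 1, 1, 1, 1); (0, 0, 0, 0, 2, 2))


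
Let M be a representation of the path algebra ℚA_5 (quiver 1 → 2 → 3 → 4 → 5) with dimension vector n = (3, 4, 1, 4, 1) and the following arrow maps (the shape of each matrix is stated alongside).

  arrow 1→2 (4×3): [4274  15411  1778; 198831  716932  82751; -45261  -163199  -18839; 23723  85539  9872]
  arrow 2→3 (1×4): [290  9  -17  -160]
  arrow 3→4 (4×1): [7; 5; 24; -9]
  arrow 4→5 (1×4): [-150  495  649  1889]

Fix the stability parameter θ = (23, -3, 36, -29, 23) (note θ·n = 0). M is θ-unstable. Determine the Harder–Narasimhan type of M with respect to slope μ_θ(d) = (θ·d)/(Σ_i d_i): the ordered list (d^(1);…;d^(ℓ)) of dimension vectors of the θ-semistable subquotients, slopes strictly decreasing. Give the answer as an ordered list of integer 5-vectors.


Interval decomposition of M: I[1,2]^2, I[1,4], I[2,2], I[4,4]^2, I[4,5].
HN type (ℓ=5): μ^(1)=23; μ^(2)=10; μ^(3)=27/4; μ^(4)=-3; μ^(5)=-29

((0, 0, 0, 0, 1); (2, 2, 0, 0, 0); (1, 1, 1, 1, 0); (0, 1, 0, 0, 0); (0, 0, 0, 3, 0))


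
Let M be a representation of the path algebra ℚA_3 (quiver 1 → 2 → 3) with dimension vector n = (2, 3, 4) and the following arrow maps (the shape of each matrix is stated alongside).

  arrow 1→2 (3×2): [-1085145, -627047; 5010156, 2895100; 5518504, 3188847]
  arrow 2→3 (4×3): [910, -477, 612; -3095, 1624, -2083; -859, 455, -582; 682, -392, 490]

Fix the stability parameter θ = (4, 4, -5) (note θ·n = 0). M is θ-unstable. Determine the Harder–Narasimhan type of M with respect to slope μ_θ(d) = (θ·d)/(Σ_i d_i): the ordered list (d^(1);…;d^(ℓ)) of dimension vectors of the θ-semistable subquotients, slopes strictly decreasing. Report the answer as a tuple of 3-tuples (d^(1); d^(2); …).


Barcode: M ≅ I[1,3]^2, I[2,3], I[3,3]. HN layers by μ_θ (3 steps, strictly decreasing):
  μ^(1)=1; μ^(2)=-1/2; μ^(3)=-5

((2, 2, 2); (0, 1, 1); (0, 0, 1))


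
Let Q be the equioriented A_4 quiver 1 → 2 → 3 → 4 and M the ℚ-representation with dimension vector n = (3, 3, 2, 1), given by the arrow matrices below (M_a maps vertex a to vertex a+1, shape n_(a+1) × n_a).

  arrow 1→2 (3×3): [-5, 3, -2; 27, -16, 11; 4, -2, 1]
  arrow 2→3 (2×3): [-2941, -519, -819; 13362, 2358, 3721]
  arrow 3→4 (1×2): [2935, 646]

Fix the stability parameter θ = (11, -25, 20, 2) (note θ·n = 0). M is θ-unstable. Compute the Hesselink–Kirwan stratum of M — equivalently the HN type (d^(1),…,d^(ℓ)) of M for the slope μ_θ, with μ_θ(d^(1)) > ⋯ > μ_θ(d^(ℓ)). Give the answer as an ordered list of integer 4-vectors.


Barcode: M ≅ I[1,2], I[1,3], I[1,4]. HN layers by μ_θ (3 steps, strictly decreasing):
  μ^(1)=20; μ^(2)=11; μ^(3)=-7

((0, 0, 1, 0); (0, 0, 1, 1); (3, 3, 0, 0))


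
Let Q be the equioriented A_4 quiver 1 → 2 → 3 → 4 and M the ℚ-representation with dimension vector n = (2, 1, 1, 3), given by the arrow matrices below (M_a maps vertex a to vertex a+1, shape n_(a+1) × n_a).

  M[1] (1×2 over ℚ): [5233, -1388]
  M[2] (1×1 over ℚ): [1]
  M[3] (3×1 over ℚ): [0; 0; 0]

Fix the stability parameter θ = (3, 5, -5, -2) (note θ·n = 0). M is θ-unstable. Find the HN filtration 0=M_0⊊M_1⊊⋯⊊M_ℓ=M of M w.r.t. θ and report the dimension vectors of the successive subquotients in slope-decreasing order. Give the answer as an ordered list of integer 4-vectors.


Interval decomposition of M: I[1,1], I[1,3], I[4,4]^3.
HN type (ℓ=3): μ^(1)=3; μ^(2)=1; μ^(3)=-2

((1, 0, 0, 0); (1, 1, 1, 0); (0, 0, 0, 3))


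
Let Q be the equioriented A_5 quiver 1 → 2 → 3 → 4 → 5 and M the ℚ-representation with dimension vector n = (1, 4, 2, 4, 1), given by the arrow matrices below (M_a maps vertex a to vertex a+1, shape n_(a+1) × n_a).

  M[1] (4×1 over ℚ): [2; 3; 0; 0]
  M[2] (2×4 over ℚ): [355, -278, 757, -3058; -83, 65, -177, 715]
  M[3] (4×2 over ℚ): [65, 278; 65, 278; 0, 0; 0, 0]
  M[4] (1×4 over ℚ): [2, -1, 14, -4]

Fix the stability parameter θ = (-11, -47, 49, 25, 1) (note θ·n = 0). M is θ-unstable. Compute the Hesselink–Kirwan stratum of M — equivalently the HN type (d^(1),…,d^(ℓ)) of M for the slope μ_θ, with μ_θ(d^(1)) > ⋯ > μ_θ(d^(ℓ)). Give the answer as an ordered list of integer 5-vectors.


Interval decomposition of M: I[1,5], I[2,2]^2, I[2,3], I[4,4]^3.
HN type (ℓ=4): μ^(1)=49; μ^(2)=25; μ^(3)=-29; μ^(4)=-47

((0, 0, 1, 0, 0); (0, 0, 1, 4, 1); (1, 1, 0, 0, 0); (0, 3, 0, 0, 0))


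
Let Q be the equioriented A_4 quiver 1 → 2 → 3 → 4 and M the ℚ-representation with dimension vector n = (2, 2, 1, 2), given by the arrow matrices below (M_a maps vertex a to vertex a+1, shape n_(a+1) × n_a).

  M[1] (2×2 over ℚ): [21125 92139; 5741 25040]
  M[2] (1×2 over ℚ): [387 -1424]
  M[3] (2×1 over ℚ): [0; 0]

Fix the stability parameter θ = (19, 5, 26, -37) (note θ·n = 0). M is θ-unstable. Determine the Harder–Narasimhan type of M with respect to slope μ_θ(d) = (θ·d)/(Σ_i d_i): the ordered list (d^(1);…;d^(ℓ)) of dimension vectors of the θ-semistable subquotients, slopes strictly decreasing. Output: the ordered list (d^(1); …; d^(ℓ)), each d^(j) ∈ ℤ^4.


Barcode: M ≅ I[1,2], I[1,3], I[4,4]^2. HN layers by μ_θ (3 steps, strictly decreasing):
  μ^(1)=26; μ^(2)=12; μ^(3)=-37

((0, 0, 1, 0); (2, 2, 0, 0); (0, 0, 0, 2))


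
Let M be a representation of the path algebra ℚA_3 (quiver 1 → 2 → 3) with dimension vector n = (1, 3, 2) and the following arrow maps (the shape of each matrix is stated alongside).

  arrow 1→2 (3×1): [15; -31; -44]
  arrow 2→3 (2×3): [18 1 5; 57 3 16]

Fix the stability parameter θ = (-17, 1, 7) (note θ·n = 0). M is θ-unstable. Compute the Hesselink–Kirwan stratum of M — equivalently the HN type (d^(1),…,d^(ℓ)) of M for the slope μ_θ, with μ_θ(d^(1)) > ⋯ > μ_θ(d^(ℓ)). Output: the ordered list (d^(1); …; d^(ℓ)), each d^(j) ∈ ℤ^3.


Interval decomposition of M: I[1,3], I[2,2], I[2,3].
HN type (ℓ=3): μ^(1)=7; μ^(2)=1; μ^(3)=-17

((0, 0, 2); (0, 3, 0); (1, 0, 0))


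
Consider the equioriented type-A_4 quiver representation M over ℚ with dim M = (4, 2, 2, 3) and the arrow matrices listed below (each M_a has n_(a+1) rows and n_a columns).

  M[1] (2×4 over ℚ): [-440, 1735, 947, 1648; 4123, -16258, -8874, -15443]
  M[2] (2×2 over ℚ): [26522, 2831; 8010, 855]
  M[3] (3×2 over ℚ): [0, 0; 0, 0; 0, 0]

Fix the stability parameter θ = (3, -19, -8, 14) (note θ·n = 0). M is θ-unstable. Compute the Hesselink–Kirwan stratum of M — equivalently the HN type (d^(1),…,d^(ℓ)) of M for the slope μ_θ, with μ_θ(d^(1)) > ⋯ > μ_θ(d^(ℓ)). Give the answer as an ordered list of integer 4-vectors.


Via rank(M_{q-1}∘⋯∘M_p): M ≅ I[1,1]^2, I[1,2], I[1,3], I[3,3], I[4,4]^3.
μ_θ-semistable layers: μ^(1)=14; μ^(2)=3; μ^(3)=-8

((0, 0, 0, 3); (2, 0, 0, 0); (2, 2, 2, 0))


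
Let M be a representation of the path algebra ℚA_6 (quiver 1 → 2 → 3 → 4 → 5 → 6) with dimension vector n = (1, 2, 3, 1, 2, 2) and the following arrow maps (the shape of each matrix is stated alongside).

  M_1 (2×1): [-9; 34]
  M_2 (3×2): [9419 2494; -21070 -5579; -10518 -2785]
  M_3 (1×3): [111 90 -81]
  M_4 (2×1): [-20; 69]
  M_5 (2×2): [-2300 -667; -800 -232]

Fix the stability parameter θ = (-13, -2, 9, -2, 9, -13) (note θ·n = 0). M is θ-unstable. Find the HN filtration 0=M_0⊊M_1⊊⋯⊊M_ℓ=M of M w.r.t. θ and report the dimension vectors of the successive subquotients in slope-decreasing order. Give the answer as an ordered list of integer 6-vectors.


Via rank(M_{q-1}∘⋯∘M_p): M ≅ I[1,6], I[2,3], I[3,3], I[5,5], I[6,6].
μ_θ-semistable layers: μ^(1)=9; μ^(2)=3/4; μ^(3)=-2; μ^(4)=-13

((0, 0, 2, 0, 1, 0); (0, 0, 1, 1, 1, 1); (0, 2, 0, 0, 0, 0); (1, 0, 0, 0, 0, 1))


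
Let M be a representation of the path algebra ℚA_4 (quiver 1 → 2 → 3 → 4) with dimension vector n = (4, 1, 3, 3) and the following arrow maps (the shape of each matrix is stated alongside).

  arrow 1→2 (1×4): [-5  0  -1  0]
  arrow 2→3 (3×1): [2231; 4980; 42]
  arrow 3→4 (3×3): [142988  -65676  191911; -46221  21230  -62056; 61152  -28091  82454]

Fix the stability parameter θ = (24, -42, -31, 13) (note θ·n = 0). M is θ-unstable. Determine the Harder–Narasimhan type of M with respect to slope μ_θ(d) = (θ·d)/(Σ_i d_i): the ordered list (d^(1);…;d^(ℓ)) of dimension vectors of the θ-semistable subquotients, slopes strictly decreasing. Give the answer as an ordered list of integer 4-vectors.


Interval decomposition of M: I[1,1]^3, I[1,4], I[3,4]^2.
HN type (ℓ=4): μ^(1)=24; μ^(2)=13; μ^(3)=-49/3; μ^(4)=-31

((3, 0, 0, 0); (0, 0, 0, 3); (1, 1, 1, 0); (0, 0, 2, 0))


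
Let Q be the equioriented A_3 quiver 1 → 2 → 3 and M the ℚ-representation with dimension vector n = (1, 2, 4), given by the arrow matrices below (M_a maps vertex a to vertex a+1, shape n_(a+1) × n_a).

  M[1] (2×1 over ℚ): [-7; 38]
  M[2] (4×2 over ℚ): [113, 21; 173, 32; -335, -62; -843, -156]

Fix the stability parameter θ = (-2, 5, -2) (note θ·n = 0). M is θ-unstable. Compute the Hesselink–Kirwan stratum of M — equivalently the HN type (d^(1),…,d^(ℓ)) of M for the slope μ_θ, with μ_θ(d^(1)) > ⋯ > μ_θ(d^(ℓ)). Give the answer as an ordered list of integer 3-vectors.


Interval decomposition of M: I[1,3], I[2,3], I[3,3]^2.
HN type (ℓ=2): μ^(1)=3/2; μ^(2)=-2

((0, 2, 2); (1, 0, 2))


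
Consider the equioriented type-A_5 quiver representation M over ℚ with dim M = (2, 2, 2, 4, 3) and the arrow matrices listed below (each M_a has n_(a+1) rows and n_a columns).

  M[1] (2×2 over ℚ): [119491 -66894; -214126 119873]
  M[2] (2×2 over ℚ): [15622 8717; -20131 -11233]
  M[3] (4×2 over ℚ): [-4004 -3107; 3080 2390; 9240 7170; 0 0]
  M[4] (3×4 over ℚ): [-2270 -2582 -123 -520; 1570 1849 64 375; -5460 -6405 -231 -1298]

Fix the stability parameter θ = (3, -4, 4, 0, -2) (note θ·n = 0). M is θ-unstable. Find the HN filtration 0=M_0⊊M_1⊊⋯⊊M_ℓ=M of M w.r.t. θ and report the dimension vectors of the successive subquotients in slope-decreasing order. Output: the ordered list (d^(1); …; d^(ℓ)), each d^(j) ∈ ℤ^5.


Via rank(M_{q-1}∘⋯∘M_p): M ≅ I[1,3], I[1,4], I[4,5]^3.
μ_θ-semistable layers: μ^(1)=4; μ^(2)=2; μ^(3)=-1/2; μ^(4)=-1

((0, 0, 1, 0, 0); (0, 0, 1, 1, 0); (2, 2, 0, 0, 0); (0, 0, 0, 3, 3))


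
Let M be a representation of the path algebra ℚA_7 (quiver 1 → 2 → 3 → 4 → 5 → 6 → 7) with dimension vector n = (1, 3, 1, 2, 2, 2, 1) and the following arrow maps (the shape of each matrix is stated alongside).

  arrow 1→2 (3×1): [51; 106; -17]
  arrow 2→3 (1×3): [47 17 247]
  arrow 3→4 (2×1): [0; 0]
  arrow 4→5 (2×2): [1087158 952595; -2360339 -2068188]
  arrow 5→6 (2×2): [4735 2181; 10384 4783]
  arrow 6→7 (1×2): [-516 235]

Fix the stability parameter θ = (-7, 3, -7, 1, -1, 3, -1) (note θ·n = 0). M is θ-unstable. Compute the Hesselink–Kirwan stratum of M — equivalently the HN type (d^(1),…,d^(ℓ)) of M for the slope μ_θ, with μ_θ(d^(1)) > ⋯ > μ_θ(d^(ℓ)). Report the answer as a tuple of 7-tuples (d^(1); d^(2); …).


Interval decomposition of M: I[1,2], I[2,2], I[2,3], I[4,6], I[4,7].
HN type (ℓ=5): μ^(1)=3; μ^(2)=1; μ^(3)=0; μ^(4)=-2; μ^(5)=-7

((0, 2, 0, 0, 0, 1, 0); (0, 0, 0, 0, 0, 1, 1); (0, 0, 0, 2, 2, 0, 0); (0, 1, 1, 0, 0, 0, 0); (1, 0, 0, 0, 0, 0, 0))


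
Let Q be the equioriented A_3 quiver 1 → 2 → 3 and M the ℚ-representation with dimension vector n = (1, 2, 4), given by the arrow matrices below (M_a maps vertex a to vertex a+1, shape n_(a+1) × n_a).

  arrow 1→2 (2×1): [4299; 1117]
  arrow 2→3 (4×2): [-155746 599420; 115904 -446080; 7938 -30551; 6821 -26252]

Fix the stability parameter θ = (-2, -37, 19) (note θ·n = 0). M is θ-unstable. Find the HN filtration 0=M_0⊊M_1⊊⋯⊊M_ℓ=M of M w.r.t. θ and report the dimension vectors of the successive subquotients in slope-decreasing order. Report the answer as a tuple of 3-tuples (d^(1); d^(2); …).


Via rank(M_{q-1}∘⋯∘M_p): M ≅ I[1,3], I[2,3], I[3,3]^2.
μ_θ-semistable layers: μ^(1)=19; μ^(2)=-39/2; μ^(3)=-37

((0, 0, 4); (1, 1, 0); (0, 1, 0))


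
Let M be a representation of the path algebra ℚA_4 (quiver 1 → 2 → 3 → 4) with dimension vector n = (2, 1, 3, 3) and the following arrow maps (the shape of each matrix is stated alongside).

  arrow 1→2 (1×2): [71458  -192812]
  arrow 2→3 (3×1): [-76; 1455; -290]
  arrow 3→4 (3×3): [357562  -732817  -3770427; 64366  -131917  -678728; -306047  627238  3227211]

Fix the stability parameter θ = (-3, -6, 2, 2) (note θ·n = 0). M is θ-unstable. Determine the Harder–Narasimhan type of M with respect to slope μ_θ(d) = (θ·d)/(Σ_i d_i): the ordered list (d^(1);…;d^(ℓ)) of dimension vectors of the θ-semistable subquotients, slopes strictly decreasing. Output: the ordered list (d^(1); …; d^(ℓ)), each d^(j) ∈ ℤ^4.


Interval decomposition of M: I[1,1], I[1,4], I[3,4]^2.
HN type (ℓ=3): μ^(1)=2; μ^(2)=-3; μ^(3)=-9/2

((0, 0, 3, 3); (1, 0, 0, 0); (1, 1, 0, 0))


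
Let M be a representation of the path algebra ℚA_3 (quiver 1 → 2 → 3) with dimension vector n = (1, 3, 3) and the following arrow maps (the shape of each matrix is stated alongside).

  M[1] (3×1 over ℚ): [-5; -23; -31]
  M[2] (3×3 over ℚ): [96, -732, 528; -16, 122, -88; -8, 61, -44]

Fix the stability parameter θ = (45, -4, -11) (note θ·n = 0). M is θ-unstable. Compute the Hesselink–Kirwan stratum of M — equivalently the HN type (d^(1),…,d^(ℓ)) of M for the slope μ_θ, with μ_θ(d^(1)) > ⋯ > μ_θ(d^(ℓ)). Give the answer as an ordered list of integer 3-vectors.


Barcode: M ≅ I[1,3], I[2,2]^2, I[3,3]^2. HN layers by μ_θ (3 steps, strictly decreasing):
  μ^(1)=10; μ^(2)=-4; μ^(3)=-11

((1, 1, 1); (0, 2, 0); (0, 0, 2))


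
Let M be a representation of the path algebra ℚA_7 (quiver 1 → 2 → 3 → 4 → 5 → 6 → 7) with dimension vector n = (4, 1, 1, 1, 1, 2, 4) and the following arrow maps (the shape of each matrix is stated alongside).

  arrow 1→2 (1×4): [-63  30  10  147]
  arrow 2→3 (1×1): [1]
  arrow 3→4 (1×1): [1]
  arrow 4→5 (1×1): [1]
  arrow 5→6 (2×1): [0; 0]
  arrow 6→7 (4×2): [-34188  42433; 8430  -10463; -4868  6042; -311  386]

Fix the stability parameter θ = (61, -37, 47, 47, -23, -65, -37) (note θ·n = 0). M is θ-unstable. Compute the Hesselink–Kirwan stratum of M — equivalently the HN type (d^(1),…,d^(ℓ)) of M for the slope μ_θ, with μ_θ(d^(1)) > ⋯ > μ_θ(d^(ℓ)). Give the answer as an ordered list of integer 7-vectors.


Via rank(M_{q-1}∘⋯∘M_p): M ≅ I[1,1]^3, I[1,5], I[6,7]^2, I[7,7]^2.
μ_θ-semistable layers: μ^(1)=61; μ^(2)=71/3; μ^(3)=12; μ^(4)=-37; μ^(5)=-65

((3, 0, 0, 0, 0, 0, 0); (0, 0, 1, 1, 1, 0, 0); (1, 1, 0, 0, 0, 0, 0); (0, 0, 0, 0, 0, 0, 4); (0, 0, 0, 0, 0, 2, 0))
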